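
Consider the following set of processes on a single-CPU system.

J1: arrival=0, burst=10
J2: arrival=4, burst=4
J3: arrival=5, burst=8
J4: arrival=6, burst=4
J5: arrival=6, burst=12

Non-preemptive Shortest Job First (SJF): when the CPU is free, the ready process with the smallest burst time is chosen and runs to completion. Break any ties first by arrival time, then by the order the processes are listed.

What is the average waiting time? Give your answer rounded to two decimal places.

9.40

Timeline: | J1 0-10 | J2 10-14 | J4 14-18 | J3 18-26 | J5 26-38 |
Completion: J1=10  J2=14  J3=26  J4=18  J5=38
Turnaround (C−A): J1=10  J2=10  J3=21  J4=12  J5=32
Waiting times: J1=0, J2=6, J3=13, J4=8, J5=20
Average waiting = (0+6+13+8+20) / 5 = 47/5 = 9.40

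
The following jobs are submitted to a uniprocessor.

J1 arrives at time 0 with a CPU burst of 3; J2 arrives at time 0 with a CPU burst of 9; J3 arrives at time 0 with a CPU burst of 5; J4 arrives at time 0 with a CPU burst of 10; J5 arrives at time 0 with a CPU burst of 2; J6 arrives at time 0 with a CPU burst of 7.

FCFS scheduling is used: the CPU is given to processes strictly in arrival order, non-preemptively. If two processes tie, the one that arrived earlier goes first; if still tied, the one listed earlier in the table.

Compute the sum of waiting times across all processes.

Gantt: | J1 0-3 | J2 3-12 | J3 12-17 | J4 17-27 | J5 27-29 | J6 29-36 |
Completion: J1=3  J2=12  J3=17  J4=27  J5=29  J6=36
Turnaround (C−A): J1=3  J2=12  J3=17  J4=27  J5=29  J6=36
Waiting = turnaround − burst: J1=0, J2=3, J3=12, J4=17, J5=27, J6=29
Total waiting = 0 + 3 + 12 + 17 + 27 + 29 = 88

88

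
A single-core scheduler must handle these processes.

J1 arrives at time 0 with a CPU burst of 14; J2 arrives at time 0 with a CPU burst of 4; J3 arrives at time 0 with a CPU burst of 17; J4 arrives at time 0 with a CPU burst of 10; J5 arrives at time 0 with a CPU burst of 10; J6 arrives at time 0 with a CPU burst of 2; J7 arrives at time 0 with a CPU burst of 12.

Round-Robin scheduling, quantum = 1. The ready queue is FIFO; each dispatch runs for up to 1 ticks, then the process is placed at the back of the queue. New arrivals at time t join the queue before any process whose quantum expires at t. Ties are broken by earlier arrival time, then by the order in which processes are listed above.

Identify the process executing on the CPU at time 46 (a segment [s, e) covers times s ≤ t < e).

Schedule: | J1 0-1 | J2 1-2 | J3 2-3 | J4 3-4 | J5 4-5 | J6 5-6 | J7 6-7 | J1 7-8 | J2 8-9 | J3 9-10 | J4 10-11 | J5 11-12 | J6 12-13 | J7 13-14 | J1 14-15 | J2 15-16 | J3 16-17 | J4 17-18 | J5 18-19 | J7 19-20 | J1 20-21 | J2 21-22 | J3 22-23 | J4 23-24 | J5 24-25 | J7 25-26 | J1 26-27 | J3 27-28 | J4 28-29 | J5 29-30 | J7 30-31 | J1 31-32 | J3 32-33 | J4 33-34 | J5 34-35 | J7 35-36 | J1 36-37 | J3 37-38 | J4 38-39 | J5 39-40 | J7 40-41 | J1 41-42 | J3 42-43 | J4 43-44 | J5 44-45 | J7 45-46 | J1 46-47 | J3 47-48 | J4 48-49 | J5 49-50 | J7 50-51 | J1 51-52 | J3 52-53 | J4 53-54 | J5 54-55 | J7 55-56 | J1 56-57 | J3 57-58 | J7 58-59 | J1 59-60 | J3 60-61 | J7 61-62 | J1 62-63 | J3 63-64 | J1 64-65 | J3 65-69 |
Completion: J1=65  J2=22  J3=69  J4=54  J5=55  J6=13  J7=62
Turnaround (C−A): J1=65  J2=22  J3=69  J4=54  J5=55  J6=13  J7=62

J1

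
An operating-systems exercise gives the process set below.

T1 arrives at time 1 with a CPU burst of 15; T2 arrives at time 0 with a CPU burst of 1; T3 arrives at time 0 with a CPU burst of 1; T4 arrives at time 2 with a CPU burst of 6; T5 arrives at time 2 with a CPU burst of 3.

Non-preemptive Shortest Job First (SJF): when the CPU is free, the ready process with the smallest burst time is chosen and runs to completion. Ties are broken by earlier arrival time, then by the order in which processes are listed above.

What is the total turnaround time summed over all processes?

Schedule: | T2 0-1 | T3 1-2 | T5 2-5 | T4 5-11 | T1 11-26 |
Completion: T1=26  T2=1  T3=2  T4=11  T5=5
Turnaround = completion − arrival: T1=25, T2=1, T3=2, T4=9, T5=3
Total turnaround = 25 + 1 + 2 + 9 + 3 = 40

40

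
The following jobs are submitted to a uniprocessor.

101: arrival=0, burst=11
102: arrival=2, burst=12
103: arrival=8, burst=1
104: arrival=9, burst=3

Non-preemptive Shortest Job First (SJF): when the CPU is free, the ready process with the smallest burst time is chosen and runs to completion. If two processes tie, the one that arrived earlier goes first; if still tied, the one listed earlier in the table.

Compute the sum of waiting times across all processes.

Timeline: | 101 0-11 | 103 11-12 | 104 12-15 | 102 15-27 |
Completion: 101=11  102=27  103=12  104=15
Waiting = turnaround − burst: 101=0, 102=13, 103=3, 104=3
Total waiting = 0 + 13 + 3 + 3 = 19

19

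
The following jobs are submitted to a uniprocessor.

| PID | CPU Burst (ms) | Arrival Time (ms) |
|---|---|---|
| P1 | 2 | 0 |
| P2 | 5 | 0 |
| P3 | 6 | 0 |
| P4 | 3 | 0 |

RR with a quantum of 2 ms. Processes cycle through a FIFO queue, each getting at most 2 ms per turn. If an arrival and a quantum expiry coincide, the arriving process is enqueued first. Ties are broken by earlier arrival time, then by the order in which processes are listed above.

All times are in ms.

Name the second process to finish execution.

Gantt: | P1 0-2 | P2 2-4 | P3 4-6 | P4 6-8 | P2 8-10 | P3 10-12 | P4 12-13 | P2 13-14 | P3 14-16 |
Completion: P1=2  P2=14  P3=16  P4=13
Turnaround (C−A): P1=2  P2=14  P3=16  P4=13
Finish order: P1 → P4 → P2 → P3

P4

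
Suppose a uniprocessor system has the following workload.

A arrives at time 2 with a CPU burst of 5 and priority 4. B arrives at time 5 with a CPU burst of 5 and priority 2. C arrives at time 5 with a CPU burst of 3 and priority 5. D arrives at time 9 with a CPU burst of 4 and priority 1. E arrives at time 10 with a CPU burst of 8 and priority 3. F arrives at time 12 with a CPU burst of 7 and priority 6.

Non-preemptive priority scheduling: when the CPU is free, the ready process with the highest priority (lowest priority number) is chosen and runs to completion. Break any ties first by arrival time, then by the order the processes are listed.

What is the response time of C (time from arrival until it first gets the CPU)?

19

Timeline: | idle 0-2 | A 2-7 | B 7-12 | D 12-16 | E 16-24 | C 24-27 | F 27-34 |
Completion: A=7  B=12  C=27  D=16  E=24  F=34
Response(C) = first start − arrival = 24 − 5 = 19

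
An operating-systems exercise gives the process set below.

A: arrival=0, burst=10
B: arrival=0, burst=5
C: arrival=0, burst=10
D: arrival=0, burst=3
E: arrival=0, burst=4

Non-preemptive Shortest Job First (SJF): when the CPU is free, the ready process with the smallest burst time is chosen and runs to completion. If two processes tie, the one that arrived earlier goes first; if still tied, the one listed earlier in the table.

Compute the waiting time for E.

Timeline: | D 0-3 | E 3-7 | B 7-12 | A 12-22 | C 22-32 |
Completion: A=22  B=12  C=32  D=3  E=7
Waiting(E) = turnaround − burst = 7 − 4 = 3

3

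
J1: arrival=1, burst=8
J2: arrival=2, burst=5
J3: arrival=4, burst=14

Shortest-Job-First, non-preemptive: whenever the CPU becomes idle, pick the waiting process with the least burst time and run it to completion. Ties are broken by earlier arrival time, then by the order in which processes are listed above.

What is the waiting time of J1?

0

Timeline: | idle 0-1 | J1 1-9 | J2 9-14 | J3 14-28 |
Completion: J1=9  J2=14  J3=28
Waiting(J1) = turnaround − burst = 8 − 8 = 0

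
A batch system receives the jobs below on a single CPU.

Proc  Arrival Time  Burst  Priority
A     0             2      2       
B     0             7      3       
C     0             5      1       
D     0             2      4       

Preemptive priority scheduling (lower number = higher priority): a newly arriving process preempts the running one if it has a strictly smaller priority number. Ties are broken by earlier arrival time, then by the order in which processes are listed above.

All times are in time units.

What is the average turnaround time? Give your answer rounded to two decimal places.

10.50

Timeline: | C 0-5 | A 5-7 | B 7-14 | D 14-16 |
Completion: A=7  B=14  C=5  D=16
Turnaround (C−A): A=7  B=14  C=5  D=16
Turnaround times: A=7, B=14, C=5, D=16
Average turnaround = (7+14+5+16) / 4 = 42/4 = 10.50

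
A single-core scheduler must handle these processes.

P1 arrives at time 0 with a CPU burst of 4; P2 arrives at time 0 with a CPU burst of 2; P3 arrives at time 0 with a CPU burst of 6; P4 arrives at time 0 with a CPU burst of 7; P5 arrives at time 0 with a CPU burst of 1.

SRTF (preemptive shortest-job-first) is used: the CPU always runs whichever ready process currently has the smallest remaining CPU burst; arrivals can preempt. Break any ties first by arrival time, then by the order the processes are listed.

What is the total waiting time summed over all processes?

24

Gantt: | P5 0-1 | P2 1-3 | P1 3-7 | P3 7-13 | P4 13-20 |
Completion: P1=7  P2=3  P3=13  P4=20  P5=1
Waiting = turnaround − burst: P1=3, P2=1, P3=7, P4=13, P5=0
Total waiting = 3 + 1 + 7 + 13 + 0 = 24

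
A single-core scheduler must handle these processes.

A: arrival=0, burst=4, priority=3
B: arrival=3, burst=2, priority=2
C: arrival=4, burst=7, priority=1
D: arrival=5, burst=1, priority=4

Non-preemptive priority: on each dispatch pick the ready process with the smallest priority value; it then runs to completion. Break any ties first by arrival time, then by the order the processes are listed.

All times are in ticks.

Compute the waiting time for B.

8

Timeline: | A 0-4 | C 4-11 | B 11-13 | D 13-14 |
Completion: A=4  B=13  C=11  D=14
Turnaround (C−A): A=4  B=10  C=7  D=9
Waiting(B) = turnaround − burst = 10 − 2 = 8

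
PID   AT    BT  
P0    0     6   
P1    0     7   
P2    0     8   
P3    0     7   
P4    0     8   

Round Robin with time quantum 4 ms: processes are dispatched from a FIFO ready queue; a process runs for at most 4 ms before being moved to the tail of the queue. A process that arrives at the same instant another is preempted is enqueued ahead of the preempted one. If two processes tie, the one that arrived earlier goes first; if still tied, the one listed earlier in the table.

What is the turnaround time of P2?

29

Schedule: | P0 0-4 | P1 4-8 | P2 8-12 | P3 12-16 | P4 16-20 | P0 20-22 | P1 22-25 | P2 25-29 | P3 29-32 | P4 32-36 |
Completion: P0=22  P1=25  P2=29  P3=32  P4=36
Turnaround (C−A): P0=22  P1=25  P2=29  P3=32  P4=36
Turnaround(P2) = completion − arrival = 29 − 0 = 29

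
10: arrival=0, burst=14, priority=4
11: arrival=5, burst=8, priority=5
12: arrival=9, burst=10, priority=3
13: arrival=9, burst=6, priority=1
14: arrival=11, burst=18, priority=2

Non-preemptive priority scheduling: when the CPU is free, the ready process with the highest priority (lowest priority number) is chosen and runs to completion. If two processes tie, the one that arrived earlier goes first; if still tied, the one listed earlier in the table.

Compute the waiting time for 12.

Schedule: | 10 0-14 | 13 14-20 | 14 20-38 | 12 38-48 | 11 48-56 |
Completion: 10=14  11=56  12=48  13=20  14=38
Waiting(12) = turnaround − burst = 39 − 10 = 29

29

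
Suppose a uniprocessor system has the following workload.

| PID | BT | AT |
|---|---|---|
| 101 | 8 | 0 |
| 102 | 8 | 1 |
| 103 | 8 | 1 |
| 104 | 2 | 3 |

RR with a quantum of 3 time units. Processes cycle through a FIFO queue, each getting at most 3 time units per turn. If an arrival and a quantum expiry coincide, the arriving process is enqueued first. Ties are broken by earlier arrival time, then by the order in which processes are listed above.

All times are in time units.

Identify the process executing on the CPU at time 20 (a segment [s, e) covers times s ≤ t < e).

101

Gantt: | 101 0-3 | 102 3-6 | 103 6-9 | 104 9-11 | 101 11-14 | 102 14-17 | 103 17-20 | 101 20-22 | 102 22-24 | 103 24-26 |
Completion: 101=22  102=24  103=26  104=11
Turnaround (C−A): 101=22  102=23  103=25  104=8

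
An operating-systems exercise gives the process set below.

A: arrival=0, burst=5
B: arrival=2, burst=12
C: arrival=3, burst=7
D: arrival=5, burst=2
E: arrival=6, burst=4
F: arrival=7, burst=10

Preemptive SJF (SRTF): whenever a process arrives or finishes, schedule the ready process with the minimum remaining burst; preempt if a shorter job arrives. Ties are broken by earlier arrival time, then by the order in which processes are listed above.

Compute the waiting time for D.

Schedule: | A 0-5 | D 5-7 | E 7-11 | C 11-18 | F 18-28 | B 28-40 |
Completion: A=5  B=40  C=18  D=7  E=11  F=28
Waiting(D) = turnaround − burst = 2 − 2 = 0

0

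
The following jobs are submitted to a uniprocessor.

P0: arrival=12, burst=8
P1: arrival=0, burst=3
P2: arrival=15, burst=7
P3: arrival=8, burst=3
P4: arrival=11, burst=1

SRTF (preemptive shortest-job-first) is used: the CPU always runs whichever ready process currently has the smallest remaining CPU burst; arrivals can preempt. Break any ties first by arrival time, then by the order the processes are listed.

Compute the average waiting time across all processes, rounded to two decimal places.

Schedule: | P1 0-3 | idle 3-8 | P3 8-11 | P4 11-12 | P0 12-20 | P2 20-27 |
Completion: P0=20  P1=3  P2=27  P3=11  P4=12
Turnaround (C−A): P0=8  P1=3  P2=12  P3=3  P4=1
Waiting times: P0=0, P1=0, P2=5, P3=0, P4=0
Average waiting = (0+0+5+0+0) / 5 = 5/5 = 1.00

1.00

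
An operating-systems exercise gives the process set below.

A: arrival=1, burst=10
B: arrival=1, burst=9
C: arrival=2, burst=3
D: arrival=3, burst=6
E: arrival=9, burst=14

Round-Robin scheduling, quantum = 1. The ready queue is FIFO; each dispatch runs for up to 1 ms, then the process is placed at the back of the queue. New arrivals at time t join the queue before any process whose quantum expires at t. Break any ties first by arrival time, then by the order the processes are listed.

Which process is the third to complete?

B

Timeline: | idle 0-1 | A 1-2 | B 2-3 | C 3-4 | A 4-5 | D 5-6 | B 6-7 | C 7-8 | A 8-9 | D 9-10 | B 10-11 | C 11-12 | E 12-13 | A 13-14 | D 14-15 | B 15-16 | E 16-17 | A 17-18 | D 18-19 | B 19-20 | E 20-21 | A 21-22 | D 22-23 | B 23-24 | E 24-25 | A 25-26 | D 26-27 | B 27-28 | E 28-29 | A 29-30 | B 30-31 | E 31-32 | A 32-33 | B 33-34 | E 34-35 | A 35-36 | E 36-43 |
Completion: A=36  B=34  C=12  D=27  E=43
Finish order: C → D → B → A → E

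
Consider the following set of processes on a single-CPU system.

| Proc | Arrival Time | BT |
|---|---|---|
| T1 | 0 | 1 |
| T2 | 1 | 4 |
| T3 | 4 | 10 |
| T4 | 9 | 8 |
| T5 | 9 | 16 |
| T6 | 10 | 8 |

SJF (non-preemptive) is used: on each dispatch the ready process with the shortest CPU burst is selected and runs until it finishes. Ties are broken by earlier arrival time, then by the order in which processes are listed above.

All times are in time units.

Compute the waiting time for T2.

Schedule: | T1 0-1 | T2 1-5 | T3 5-15 | T4 15-23 | T6 23-31 | T5 31-47 |
Completion: T1=1  T2=5  T3=15  T4=23  T5=47  T6=31
Waiting(T2) = turnaround − burst = 4 − 4 = 0

0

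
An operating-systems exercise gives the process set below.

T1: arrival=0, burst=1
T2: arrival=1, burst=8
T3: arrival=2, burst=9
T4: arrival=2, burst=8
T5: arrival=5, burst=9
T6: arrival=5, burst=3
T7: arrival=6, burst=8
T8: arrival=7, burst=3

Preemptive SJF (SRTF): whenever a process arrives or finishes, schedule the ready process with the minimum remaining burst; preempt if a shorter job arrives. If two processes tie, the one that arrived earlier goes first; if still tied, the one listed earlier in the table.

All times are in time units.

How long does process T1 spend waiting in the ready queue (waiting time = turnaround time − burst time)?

0

Schedule: | T1 0-1 | T2 1-5 | T6 5-8 | T8 8-11 | T2 11-15 | T4 15-23 | T7 23-31 | T3 31-40 | T5 40-49 |
Completion: T1=1  T2=15  T3=40  T4=23  T5=49  T6=8  T7=31  T8=11
Turnaround (C−A): T1=1  T2=14  T3=38  T4=21  T5=44  T6=3  T7=25  T8=4
Waiting(T1) = turnaround − burst = 1 − 1 = 0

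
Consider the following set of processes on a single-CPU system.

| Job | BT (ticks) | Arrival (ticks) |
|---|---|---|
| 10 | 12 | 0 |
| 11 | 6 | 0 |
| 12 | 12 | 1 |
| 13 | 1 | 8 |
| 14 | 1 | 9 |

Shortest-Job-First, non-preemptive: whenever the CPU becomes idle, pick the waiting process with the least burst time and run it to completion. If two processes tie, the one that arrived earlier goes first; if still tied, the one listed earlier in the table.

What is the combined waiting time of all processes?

45

Timeline: | 11 0-6 | 10 6-18 | 13 18-19 | 14 19-20 | 12 20-32 |
Completion: 10=18  11=6  12=32  13=19  14=20
Turnaround (C−A): 10=18  11=6  12=31  13=11  14=11
Waiting = turnaround − burst: 10=6, 11=0, 12=19, 13=10, 14=10
Total waiting = 6 + 0 + 19 + 10 + 10 = 45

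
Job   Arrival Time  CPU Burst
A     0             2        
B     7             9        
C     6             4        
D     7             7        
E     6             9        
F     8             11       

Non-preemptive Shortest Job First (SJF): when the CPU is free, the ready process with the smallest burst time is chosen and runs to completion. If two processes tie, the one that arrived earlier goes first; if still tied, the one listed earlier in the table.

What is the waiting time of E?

11

Timeline: | A 0-2 | idle 2-6 | C 6-10 | D 10-17 | E 17-26 | B 26-35 | F 35-46 |
Completion: A=2  B=35  C=10  D=17  E=26  F=46
Turnaround (C−A): A=2  B=28  C=4  D=10  E=20  F=38
Waiting(E) = turnaround − burst = 20 − 9 = 11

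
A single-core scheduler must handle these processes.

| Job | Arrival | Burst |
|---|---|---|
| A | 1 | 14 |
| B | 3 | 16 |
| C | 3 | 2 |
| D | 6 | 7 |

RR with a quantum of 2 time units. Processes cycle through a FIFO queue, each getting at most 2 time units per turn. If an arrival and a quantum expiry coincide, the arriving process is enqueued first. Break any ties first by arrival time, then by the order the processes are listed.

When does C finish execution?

Gantt: | idle 0-1 | A 1-3 | B 3-5 | C 5-7 | A 7-9 | B 9-11 | D 11-13 | A 13-15 | B 15-17 | D 17-19 | A 19-21 | B 21-23 | D 23-25 | A 25-27 | B 27-29 | D 29-30 | A 30-32 | B 32-34 | A 34-36 | B 36-40 |
Completion: A=36  B=40  C=7  D=30

7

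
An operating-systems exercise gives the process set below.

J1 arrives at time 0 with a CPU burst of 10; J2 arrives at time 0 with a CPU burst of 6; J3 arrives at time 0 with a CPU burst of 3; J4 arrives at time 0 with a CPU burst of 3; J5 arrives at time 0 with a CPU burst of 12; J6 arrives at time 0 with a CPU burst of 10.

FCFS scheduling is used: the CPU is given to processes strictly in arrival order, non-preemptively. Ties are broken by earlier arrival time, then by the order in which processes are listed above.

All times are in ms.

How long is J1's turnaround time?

10

Timeline: | J1 0-10 | J2 10-16 | J3 16-19 | J4 19-22 | J5 22-34 | J6 34-44 |
Completion: J1=10  J2=16  J3=19  J4=22  J5=34  J6=44
Turnaround(J1) = completion − arrival = 10 − 0 = 10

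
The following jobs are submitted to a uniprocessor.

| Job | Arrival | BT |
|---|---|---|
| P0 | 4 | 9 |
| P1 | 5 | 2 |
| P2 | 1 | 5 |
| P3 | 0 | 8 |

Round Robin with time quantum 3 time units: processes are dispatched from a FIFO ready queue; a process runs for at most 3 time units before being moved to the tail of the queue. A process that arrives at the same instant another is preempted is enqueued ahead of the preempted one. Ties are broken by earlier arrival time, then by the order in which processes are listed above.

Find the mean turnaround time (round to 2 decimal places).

15.50

Timeline: | P3 0-3 | P2 3-6 | P3 6-9 | P0 9-12 | P1 12-14 | P2 14-16 | P3 16-18 | P0 18-24 |
Completion: P0=24  P1=14  P2=16  P3=18
Turnaround (C−A): P0=20  P1=9  P2=15  P3=18
Turnaround times: P0=20, P1=9, P2=15, P3=18
Average turnaround = (20+9+15+18) / 4 = 62/4 = 15.50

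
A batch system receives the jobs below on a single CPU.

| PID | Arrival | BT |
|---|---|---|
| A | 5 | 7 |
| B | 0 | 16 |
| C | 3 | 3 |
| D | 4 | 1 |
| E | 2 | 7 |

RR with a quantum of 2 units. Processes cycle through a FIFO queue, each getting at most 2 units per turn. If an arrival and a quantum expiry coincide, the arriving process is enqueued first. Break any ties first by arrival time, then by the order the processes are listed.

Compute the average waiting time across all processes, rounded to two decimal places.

12.40

Timeline: | B 0-2 | E 2-4 | B 4-6 | C 6-8 | D 8-9 | E 9-11 | A 11-13 | B 13-15 | C 15-16 | E 16-18 | A 18-20 | B 20-22 | E 22-23 | A 23-25 | B 25-27 | A 27-28 | B 28-34 |
Completion: A=28  B=34  C=16  D=9  E=23
Waiting times: A=16, B=18, C=10, D=4, E=14
Average waiting = (16+18+10+4+14) / 5 = 62/5 = 12.40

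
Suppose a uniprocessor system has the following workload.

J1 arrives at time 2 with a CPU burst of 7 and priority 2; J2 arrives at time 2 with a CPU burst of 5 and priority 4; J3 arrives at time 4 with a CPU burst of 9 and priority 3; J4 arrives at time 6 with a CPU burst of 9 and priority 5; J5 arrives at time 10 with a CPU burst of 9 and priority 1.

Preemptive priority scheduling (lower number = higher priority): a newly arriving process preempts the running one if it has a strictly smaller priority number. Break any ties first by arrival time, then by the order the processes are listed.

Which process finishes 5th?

J4

Gantt: | idle 0-2 | J1 2-9 | J3 9-10 | J5 10-19 | J3 19-27 | J2 27-32 | J4 32-41 |
Completion: J1=9  J2=32  J3=27  J4=41  J5=19
Finish order: J1 → J5 → J3 → J2 → J4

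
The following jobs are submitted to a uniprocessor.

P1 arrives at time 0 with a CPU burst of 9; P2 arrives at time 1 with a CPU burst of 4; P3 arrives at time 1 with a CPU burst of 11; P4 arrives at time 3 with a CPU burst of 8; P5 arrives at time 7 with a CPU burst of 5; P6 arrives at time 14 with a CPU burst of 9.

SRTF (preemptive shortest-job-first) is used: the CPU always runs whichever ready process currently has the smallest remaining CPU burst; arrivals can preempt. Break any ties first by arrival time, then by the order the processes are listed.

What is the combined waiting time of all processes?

Gantt: | P1 0-1 | P2 1-5 | P1 5-7 | P5 7-12 | P1 12-18 | P4 18-26 | P6 26-35 | P3 35-46 |
Completion: P1=18  P2=5  P3=46  P4=26  P5=12  P6=35
Turnaround (C−A): P1=18  P2=4  P3=45  P4=23  P5=5  P6=21
Waiting = turnaround − burst: P1=9, P2=0, P3=34, P4=15, P5=0, P6=12
Total waiting = 9 + 0 + 34 + 15 + 0 + 12 = 70

70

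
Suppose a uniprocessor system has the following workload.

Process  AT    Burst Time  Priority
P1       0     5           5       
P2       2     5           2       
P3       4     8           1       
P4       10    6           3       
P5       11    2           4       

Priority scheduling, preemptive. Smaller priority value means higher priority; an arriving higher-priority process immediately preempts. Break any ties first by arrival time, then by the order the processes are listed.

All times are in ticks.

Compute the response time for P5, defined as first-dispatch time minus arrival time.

10

Schedule: | P1 0-2 | P2 2-4 | P3 4-12 | P2 12-15 | P4 15-21 | P5 21-23 | P1 23-26 |
Completion: P1=26  P2=15  P3=12  P4=21  P5=23
Turnaround (C−A): P1=26  P2=13  P3=8  P4=11  P5=12
Response(P5) = first start − arrival = 21 − 11 = 10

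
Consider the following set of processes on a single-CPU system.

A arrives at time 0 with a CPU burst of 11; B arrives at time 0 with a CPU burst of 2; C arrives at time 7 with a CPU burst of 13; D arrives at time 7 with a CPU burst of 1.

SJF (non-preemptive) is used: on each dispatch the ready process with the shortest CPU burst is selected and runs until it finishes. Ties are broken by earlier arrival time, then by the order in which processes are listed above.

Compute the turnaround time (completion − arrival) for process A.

13

Timeline: | B 0-2 | A 2-13 | D 13-14 | C 14-27 |
Completion: A=13  B=2  C=27  D=14
Turnaround(A) = completion − arrival = 13 − 0 = 13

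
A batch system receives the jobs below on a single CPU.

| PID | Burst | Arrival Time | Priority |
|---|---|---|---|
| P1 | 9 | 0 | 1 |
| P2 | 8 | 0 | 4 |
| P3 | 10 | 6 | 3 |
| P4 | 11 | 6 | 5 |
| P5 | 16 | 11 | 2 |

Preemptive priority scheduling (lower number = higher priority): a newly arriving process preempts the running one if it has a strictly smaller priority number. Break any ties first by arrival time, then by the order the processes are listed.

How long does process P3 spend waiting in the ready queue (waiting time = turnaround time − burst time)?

19

Schedule: | P1 0-9 | P3 9-11 | P5 11-27 | P3 27-35 | P2 35-43 | P4 43-54 |
Completion: P1=9  P2=43  P3=35  P4=54  P5=27
Waiting(P3) = turnaround − burst = 29 − 10 = 19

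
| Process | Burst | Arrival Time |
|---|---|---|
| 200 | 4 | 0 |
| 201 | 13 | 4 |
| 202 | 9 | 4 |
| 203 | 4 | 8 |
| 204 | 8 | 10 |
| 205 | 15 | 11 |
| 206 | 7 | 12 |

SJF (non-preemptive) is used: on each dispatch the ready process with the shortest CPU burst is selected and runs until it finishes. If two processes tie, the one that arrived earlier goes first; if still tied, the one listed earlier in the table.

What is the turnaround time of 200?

Schedule: | 200 0-4 | 202 4-13 | 203 13-17 | 206 17-24 | 204 24-32 | 201 32-45 | 205 45-60 |
Completion: 200=4  201=45  202=13  203=17  204=32  205=60  206=24
Turnaround (C−A): 200=4  201=41  202=9  203=9  204=22  205=49  206=12
Turnaround(200) = completion − arrival = 4 − 0 = 4

4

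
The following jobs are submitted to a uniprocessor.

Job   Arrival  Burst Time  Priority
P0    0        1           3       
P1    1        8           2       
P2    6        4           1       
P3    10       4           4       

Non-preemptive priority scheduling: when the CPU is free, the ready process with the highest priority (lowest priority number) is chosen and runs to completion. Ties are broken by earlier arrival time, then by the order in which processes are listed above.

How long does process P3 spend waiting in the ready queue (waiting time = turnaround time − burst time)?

Schedule: | P0 0-1 | P1 1-9 | P2 9-13 | P3 13-17 |
Completion: P0=1  P1=9  P2=13  P3=17
Waiting(P3) = turnaround − burst = 7 − 4 = 3

3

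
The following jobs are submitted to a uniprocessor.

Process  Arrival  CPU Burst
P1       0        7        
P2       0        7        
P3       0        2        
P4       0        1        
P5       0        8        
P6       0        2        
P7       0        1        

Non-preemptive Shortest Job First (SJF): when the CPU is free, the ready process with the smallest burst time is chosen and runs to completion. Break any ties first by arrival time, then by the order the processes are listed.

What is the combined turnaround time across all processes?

74

Schedule: | P4 0-1 | P7 1-2 | P3 2-4 | P6 4-6 | P1 6-13 | P2 13-20 | P5 20-28 |
Completion: P1=13  P2=20  P3=4  P4=1  P5=28  P6=6  P7=2
Turnaround = completion − arrival: P1=13, P2=20, P3=4, P4=1, P5=28, P6=6, P7=2
Total turnaround = 13 + 20 + 4 + 1 + 28 + 6 + 2 = 74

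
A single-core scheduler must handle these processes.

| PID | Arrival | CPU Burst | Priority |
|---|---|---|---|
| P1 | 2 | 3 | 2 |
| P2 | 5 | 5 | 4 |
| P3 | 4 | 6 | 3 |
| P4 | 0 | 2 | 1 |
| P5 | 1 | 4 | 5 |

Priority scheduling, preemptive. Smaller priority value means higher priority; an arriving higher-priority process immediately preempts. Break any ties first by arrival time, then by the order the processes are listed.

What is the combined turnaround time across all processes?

Gantt: | P4 0-2 | P1 2-5 | P3 5-11 | P2 11-16 | P5 16-20 |
Completion: P1=5  P2=16  P3=11  P4=2  P5=20
Turnaround (C−A): P1=3  P2=11  P3=7  P4=2  P5=19
Turnaround = completion − arrival: P1=3, P2=11, P3=7, P4=2, P5=19
Total turnaround = 3 + 11 + 7 + 2 + 19 = 42

42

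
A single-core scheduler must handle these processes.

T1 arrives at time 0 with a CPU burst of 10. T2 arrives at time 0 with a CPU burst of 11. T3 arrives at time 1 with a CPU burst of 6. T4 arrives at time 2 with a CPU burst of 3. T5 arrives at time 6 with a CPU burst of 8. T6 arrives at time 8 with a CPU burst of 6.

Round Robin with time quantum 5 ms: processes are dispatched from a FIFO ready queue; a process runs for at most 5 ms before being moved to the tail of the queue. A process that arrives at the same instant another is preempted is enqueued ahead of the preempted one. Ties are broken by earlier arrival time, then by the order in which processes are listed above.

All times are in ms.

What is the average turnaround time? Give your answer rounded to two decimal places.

32.00

Schedule: | T1 0-5 | T2 5-10 | T3 10-15 | T4 15-18 | T1 18-23 | T5 23-28 | T6 28-33 | T2 33-38 | T3 38-39 | T5 39-42 | T6 42-43 | T2 43-44 |
Completion: T1=23  T2=44  T3=39  T4=18  T5=42  T6=43
Turnaround times: T1=23, T2=44, T3=38, T4=16, T5=36, T6=35
Average turnaround = (23+44+38+16+36+35) / 6 = 192/6 = 32.00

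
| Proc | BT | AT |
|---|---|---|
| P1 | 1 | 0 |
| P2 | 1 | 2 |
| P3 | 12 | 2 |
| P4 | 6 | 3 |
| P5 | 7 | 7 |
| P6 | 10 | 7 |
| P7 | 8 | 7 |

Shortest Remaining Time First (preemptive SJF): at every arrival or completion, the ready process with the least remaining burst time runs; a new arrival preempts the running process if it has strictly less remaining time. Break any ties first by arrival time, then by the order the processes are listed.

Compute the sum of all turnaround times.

Schedule: | P1 0-1 | idle 1-2 | P2 2-3 | P4 3-9 | P5 9-16 | P7 16-24 | P6 24-34 | P3 34-46 |
Completion: P1=1  P2=3  P3=46  P4=9  P5=16  P6=34  P7=24
Turnaround = completion − arrival: P1=1, P2=1, P3=44, P4=6, P5=9, P6=27, P7=17
Total turnaround = 1 + 1 + 44 + 6 + 9 + 27 + 17 = 105

105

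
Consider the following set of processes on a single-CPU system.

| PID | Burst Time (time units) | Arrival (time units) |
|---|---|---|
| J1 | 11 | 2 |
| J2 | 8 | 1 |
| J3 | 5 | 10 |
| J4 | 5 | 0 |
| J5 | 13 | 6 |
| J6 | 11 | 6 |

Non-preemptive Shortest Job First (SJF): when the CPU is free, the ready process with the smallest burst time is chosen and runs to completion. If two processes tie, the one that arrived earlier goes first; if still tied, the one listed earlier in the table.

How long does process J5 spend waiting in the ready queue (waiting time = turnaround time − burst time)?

Schedule: | J4 0-5 | J2 5-13 | J3 13-18 | J1 18-29 | J6 29-40 | J5 40-53 |
Completion: J1=29  J2=13  J3=18  J4=5  J5=53  J6=40
Waiting(J5) = turnaround − burst = 47 − 13 = 34

34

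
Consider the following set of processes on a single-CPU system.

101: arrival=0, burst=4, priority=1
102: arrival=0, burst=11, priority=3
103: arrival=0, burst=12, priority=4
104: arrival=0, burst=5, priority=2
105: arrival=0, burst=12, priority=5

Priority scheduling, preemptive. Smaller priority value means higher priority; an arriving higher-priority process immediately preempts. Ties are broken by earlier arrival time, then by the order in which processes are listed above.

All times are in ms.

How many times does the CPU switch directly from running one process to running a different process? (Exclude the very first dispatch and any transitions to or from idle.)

4

Gantt: | 101 0-4 | 104 4-9 | 102 9-20 | 103 20-32 | 105 32-44 |
Completion: 101=4  102=20  103=32  104=9  105=44
Turnaround (C−A): 101=4  102=20  103=32  104=9  105=44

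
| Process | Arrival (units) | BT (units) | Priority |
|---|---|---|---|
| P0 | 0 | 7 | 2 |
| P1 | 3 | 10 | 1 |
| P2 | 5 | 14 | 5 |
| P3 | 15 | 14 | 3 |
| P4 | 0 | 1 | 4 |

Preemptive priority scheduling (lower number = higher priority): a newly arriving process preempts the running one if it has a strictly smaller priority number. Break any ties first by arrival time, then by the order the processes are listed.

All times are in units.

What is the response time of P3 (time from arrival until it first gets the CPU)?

2

Timeline: | P0 0-3 | P1 3-13 | P0 13-17 | P3 17-31 | P4 31-32 | P2 32-46 |
Completion: P0=17  P1=13  P2=46  P3=31  P4=32
Turnaround (C−A): P0=17  P1=10  P2=41  P3=16  P4=32
Response(P3) = first start − arrival = 17 − 15 = 2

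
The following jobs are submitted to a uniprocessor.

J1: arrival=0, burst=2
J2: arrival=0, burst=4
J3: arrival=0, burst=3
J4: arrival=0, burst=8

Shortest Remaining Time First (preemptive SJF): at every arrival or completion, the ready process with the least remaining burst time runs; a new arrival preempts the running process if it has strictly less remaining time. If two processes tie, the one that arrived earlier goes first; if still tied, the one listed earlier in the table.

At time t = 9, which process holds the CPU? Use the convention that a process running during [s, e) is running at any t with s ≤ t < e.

J4

Gantt: | J1 0-2 | J3 2-5 | J2 5-9 | J4 9-17 |
Completion: J1=2  J2=9  J3=5  J4=17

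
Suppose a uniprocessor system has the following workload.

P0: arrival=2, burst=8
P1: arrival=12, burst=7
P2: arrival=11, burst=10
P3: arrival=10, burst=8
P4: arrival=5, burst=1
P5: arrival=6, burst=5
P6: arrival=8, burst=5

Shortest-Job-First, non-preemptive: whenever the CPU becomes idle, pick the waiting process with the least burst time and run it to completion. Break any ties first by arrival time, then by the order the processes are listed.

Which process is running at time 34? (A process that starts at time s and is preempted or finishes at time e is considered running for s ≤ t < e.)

P3

Timeline: | idle 0-2 | P0 2-10 | P4 10-11 | P5 11-16 | P6 16-21 | P1 21-28 | P3 28-36 | P2 36-46 |
Completion: P0=10  P1=28  P2=46  P3=36  P4=11  P5=16  P6=21
Turnaround (C−A): P0=8  P1=16  P2=35  P3=26  P4=6  P5=10  P6=13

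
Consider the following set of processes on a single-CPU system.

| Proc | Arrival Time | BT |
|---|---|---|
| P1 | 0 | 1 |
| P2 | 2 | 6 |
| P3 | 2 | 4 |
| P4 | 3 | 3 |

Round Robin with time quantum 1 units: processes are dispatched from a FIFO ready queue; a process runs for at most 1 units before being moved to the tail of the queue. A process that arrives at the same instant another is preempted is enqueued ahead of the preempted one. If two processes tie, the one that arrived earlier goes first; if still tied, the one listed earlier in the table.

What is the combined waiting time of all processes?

Gantt: | P1 0-1 | idle 1-2 | P2 2-3 | P3 3-4 | P4 4-5 | P2 5-6 | P3 6-7 | P4 7-8 | P2 8-9 | P3 9-10 | P4 10-11 | P2 11-12 | P3 12-13 | P2 13-15 |
Completion: P1=1  P2=15  P3=13  P4=11
Waiting = turnaround − burst: P1=0, P2=7, P3=7, P4=5
Total waiting = 0 + 7 + 7 + 5 = 19

19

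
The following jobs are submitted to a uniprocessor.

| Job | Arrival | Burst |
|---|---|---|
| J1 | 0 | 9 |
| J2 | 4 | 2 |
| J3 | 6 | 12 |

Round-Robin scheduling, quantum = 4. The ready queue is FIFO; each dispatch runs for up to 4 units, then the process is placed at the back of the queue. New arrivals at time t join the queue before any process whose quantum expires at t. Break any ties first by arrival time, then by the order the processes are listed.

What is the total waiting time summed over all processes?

Timeline: | J1 0-4 | J2 4-6 | J1 6-10 | J3 10-14 | J1 14-15 | J3 15-23 |
Completion: J1=15  J2=6  J3=23
Turnaround (C−A): J1=15  J2=2  J3=17
Waiting = turnaround − burst: J1=6, J2=0, J3=5
Total waiting = 6 + 0 + 5 = 11

11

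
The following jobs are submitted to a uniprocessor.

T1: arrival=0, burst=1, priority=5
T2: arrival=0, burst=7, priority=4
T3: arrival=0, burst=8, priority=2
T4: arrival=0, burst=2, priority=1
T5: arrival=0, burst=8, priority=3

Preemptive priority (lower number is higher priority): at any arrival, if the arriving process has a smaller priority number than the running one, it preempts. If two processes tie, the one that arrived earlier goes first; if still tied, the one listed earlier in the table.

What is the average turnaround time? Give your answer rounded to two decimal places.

16.20

Timeline: | T4 0-2 | T3 2-10 | T5 10-18 | T2 18-25 | T1 25-26 |
Completion: T1=26  T2=25  T3=10  T4=2  T5=18
Turnaround times: T1=26, T2=25, T3=10, T4=2, T5=18
Average turnaround = (26+25+10+2+18) / 5 = 81/5 = 16.20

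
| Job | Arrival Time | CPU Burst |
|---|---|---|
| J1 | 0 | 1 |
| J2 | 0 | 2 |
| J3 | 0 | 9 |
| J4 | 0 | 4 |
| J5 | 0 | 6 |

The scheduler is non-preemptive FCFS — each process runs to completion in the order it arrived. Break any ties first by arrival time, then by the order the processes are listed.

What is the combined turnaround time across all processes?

Schedule: | J1 0-1 | J2 1-3 | J3 3-12 | J4 12-16 | J5 16-22 |
Completion: J1=1  J2=3  J3=12  J4=16  J5=22
Turnaround (C−A): J1=1  J2=3  J3=12  J4=16  J5=22
Turnaround = completion − arrival: J1=1, J2=3, J3=12, J4=16, J5=22
Total turnaround = 1 + 3 + 12 + 16 + 22 = 54

54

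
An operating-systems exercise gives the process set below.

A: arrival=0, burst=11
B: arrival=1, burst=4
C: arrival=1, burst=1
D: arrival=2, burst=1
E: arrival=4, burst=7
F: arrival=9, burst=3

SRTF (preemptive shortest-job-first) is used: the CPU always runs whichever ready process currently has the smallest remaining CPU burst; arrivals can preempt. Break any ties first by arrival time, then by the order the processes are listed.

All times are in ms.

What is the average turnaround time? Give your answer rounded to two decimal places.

8.50

Gantt: | A 0-1 | C 1-2 | D 2-3 | B 3-7 | E 7-9 | F 9-12 | E 12-17 | A 17-27 |
Completion: A=27  B=7  C=2  D=3  E=17  F=12
Turnaround (C−A): A=27  B=6  C=1  D=1  E=13  F=3
Turnaround times: A=27, B=6, C=1, D=1, E=13, F=3
Average turnaround = (27+6+1+1+13+3) / 6 = 51/6 = 8.50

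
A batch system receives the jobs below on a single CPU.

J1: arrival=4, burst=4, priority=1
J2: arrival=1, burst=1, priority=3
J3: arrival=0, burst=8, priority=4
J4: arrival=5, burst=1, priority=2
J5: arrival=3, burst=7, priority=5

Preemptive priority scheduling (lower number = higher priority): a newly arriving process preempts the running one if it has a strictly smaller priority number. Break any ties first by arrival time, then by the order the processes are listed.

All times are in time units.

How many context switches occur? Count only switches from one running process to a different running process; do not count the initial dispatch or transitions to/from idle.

6

Gantt: | J3 0-1 | J2 1-2 | J3 2-4 | J1 4-8 | J4 8-9 | J3 9-14 | J5 14-21 |
Completion: J1=8  J2=2  J3=14  J4=9  J5=21
Turnaround (C−A): J1=4  J2=1  J3=14  J4=4  J5=18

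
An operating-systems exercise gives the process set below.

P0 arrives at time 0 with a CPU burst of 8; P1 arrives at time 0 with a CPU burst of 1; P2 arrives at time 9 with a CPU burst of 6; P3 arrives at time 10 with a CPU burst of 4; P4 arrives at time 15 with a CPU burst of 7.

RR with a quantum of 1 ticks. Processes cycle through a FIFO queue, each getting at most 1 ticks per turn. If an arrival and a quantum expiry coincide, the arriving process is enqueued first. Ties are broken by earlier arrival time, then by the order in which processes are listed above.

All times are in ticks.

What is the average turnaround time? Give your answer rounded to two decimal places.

Timeline: | P0 0-1 | P1 1-2 | P0 2-9 | P2 9-10 | P3 10-11 | P2 11-12 | P3 12-13 | P2 13-14 | P3 14-15 | P2 15-16 | P4 16-17 | P3 17-18 | P2 18-19 | P4 19-20 | P2 20-21 | P4 21-26 |
Completion: P0=9  P1=2  P2=21  P3=18  P4=26
Turnaround times: P0=9, P1=2, P2=12, P3=8, P4=11
Average turnaround = (9+2+12+8+11) / 5 = 42/5 = 8.40

8.40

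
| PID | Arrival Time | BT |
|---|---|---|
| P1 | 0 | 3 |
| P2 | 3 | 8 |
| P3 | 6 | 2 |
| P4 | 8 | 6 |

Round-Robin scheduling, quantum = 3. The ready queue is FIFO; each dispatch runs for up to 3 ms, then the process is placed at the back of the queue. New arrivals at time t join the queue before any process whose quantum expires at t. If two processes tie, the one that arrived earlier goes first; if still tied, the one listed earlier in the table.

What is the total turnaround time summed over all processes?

Schedule: | P1 0-3 | P2 3-6 | P3 6-8 | P2 8-11 | P4 11-14 | P2 14-16 | P4 16-19 |
Completion: P1=3  P2=16  P3=8  P4=19
Turnaround (C−A): P1=3  P2=13  P3=2  P4=11
Turnaround = completion − arrival: P1=3, P2=13, P3=2, P4=11
Total turnaround = 3 + 13 + 2 + 11 = 29

29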